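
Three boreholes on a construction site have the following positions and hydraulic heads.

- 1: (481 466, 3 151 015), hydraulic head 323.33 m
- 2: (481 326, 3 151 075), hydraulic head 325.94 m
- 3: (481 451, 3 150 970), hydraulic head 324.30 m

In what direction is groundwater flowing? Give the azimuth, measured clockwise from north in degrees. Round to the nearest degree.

061°

With h = a·x + b·y + c and 1 as origin, the differences give:
  (-140)·a + 60·b = +2.61
  (-15)·a + (-45)·b = +0.97
Eliminate b (×(-45) and ×60, subtract): 7200·a = -175.650 → a = ∂h/∂x = -0.02440
Back-substitute: b = ∂h/∂y = -0.01342.
Flow direction (−∇h) has components (+0.02440 E, +0.01342 N).
Azimuth = atan2(E, N) = atan2(+0.02440, +0.01342) = 61.2° ≈ 061°.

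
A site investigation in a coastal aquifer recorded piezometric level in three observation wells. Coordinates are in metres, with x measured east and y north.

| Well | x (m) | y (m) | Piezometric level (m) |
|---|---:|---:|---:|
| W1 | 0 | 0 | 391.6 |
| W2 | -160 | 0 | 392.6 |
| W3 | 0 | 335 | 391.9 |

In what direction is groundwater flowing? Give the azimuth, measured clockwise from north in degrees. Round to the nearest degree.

098°

∂h/∂x = (392.6 − 391.6) / (-160 − 0) = -0.006250
∂h/∂y = (391.9 − 391.6) / (335 − 0) = +0.0008955
Flow direction (−∇h) has components (+0.006250 E, -0.0008955 N).
Azimuth = atan2(E, N) = atan2(+0.006250, -0.0008955) = 98.2° ≈ 098°.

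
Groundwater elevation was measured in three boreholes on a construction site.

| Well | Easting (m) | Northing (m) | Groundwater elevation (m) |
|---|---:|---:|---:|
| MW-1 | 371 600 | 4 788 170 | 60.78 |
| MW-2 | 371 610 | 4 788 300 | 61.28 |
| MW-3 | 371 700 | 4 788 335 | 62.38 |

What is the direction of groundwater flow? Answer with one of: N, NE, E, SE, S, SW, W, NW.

W

With h = a·x + b·y + c and MW-1 as origin, the differences give:
  10·a + 130·b = +0.50
  100·a + 165·b = +1.60
Eliminate b (×165 and ×130, subtract): -11350·a = -125.500 → a = ∂h/∂x = +0.01106
Back-substitute: b = ∂h/∂y = +0.002996.
Flow = −∇h = (-0.01106 east, -0.002996 north), which points west.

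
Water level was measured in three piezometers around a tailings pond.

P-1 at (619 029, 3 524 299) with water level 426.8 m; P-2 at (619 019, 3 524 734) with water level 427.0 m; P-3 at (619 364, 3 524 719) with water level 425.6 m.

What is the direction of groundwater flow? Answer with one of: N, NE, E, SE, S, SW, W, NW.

Taking P-1 as reference: P-2−P-1 = (-10, 435, +0.2); P-3−P-1 = (335, 420, -1.2).
Solve a·Δx + b·Δy = Δh: det = (-10)·420 − 335·435 = -149925.
∂h/∂x = [(+0.2)·420 − (-1.2)·435] / -149925 = -0.004042
∂h/∂y = [(-10)·(-1.2) − 335·(+0.2)] / -149925 = +0.0003669
Flow = −∇h = (+0.004042 east, -0.0003669 north), which points east.

E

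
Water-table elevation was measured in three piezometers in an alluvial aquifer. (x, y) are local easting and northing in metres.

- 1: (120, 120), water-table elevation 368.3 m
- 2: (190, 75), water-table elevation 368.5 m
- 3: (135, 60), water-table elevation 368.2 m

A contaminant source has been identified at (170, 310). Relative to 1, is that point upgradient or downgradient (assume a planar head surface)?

upgradient

Differences from 1: to 2 (Δx, Δy, Δh) = (70, -45, +0.2); to 3 = (15, -60, -0.1).
Solve a·Δx + b·Δy = Δh: det = 70·(-60) − 15·(-45) = -3525.
∂h/∂x = [(+0.2)·(-60) − (-0.1)·(-45)] / -3525 = +0.004681
∂h/∂y = [70·(-0.1) − 15·(+0.2)] / -3525 = +0.002837
Head at (170, 310) = 368.3 + (+0.004681)·(50) + (+0.002837)·(190) = 369.07 m.
That is higher than the 368.3 m at 1, so the point is upgradient.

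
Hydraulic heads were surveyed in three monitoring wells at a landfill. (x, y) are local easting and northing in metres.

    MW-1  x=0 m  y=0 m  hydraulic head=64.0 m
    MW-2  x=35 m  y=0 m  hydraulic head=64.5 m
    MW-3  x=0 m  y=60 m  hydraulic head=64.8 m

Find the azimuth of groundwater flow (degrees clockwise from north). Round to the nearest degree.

227°

∂h/∂x = (64.5 − 64.0) / (35 − 0) = +0.01429
∂h/∂y = (64.8 − 64.0) / (60 − 0) = +0.01333
Flow direction (−∇h) has components (-0.01429 E, -0.01333 N).
Azimuth = atan2(E, N) = atan2(-0.01429, -0.01333) = 227.0° ≈ 227°.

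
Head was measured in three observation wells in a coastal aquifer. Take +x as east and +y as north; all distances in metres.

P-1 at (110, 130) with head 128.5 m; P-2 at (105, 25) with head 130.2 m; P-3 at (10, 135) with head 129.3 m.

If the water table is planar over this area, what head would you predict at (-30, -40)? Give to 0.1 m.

With h = a·x + b·y + c and P-1 as origin, the differences give:
  (-5)·a + (-105)·b = +1.7
  (-100)·a + 5·b = +0.8
Eliminate b (×5 and ×(-105), subtract): -10525·a = 92.50 → a = ∂h/∂x = -0.008789
Back-substitute: b = ∂h/∂y = -0.01577.
h(-30, -40) = 128.5 + (-0.008789)·(-140) + (-0.01577)·(-170) = 128.5 +1.230 +2.681 = 132.412 m.

132.4 m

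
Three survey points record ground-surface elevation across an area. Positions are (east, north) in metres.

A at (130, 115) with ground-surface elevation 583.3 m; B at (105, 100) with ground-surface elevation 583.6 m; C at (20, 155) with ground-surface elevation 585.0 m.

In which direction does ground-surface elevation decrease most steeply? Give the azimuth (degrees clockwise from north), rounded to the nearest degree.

104°

With z = a·x + b·y + c and A as origin, the differences give:
  (-25)·a + (-15)·b = +0.3
  (-110)·a + 40·b = +1.7
Eliminate b (×40 and ×(-15), subtract): -2650·a = 37.50 → a = ∂z/∂x = -0.01415
Back-substitute: b = ∂z/∂y = +0.003585.
Steepest decrease is along −∇f: components (+0.01415 E, -0.003585 N).
Azimuth = atan2(+0.01415, -0.003585) = 104.2° ≈ 104°.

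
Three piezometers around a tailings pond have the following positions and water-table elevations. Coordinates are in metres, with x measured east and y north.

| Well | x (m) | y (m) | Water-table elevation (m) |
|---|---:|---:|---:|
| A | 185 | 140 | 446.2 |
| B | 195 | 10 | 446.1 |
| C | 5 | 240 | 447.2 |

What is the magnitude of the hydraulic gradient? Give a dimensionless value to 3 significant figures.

0.00537

Taking A as reference: B−A = (10, -130, -0.1); C−A = (-180, 100, +1.0).
Solve a·Δx + b·Δy = Δh: det = 10·100 − (-180)·(-130) = -22400.
∂h/∂x = [(-0.1)·100 − (+1.0)·(-130)] / -22400 = -0.005357
∂h/∂y = [10·(+1.0) − (-180)·(-0.1)] / -22400 = +0.0003571
|∇h| = √(-0.005357² + 0.0003571²) = 0.005369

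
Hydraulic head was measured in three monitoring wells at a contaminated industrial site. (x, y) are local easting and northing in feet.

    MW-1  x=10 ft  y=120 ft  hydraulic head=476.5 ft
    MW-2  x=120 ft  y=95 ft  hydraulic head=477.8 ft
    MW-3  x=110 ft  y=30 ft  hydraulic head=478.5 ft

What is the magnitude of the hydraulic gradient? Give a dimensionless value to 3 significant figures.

With h = a·x + b·y + c and MW-1 as origin, the differences give:
  110·a + (-25)·b = +1.3
  100·a + (-90)·b = +2.0
Eliminate b (×(-90) and ×(-25), subtract): -7400·a = -67.00 → a = ∂h/∂x = +0.009054
Back-substitute: b = ∂h/∂y = -0.01216.
|∇h| = √(0.009054² + -0.01216²) = 0.01516

0.0152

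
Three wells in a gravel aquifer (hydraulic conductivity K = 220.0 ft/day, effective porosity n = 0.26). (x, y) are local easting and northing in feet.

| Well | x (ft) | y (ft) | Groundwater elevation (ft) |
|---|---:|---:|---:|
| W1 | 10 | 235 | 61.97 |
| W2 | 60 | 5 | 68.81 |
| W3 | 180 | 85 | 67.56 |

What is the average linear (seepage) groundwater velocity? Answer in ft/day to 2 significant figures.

With h = a·x + b·y + c and W1 as origin, the differences give:
  50·a + (-230)·b = +6.84
  170·a + (-150)·b = +5.59
Eliminate b (×(-150) and ×(-230), subtract): 31600·a = 259.700 → a = ∂h/∂x = +0.008218
Back-substitute: b = ∂h/∂y = -0.02795.
|∇h| = √(0.008218² + -0.02795²) = 0.02913
Seepage velocity v = K·i/n = 220.0 × 0.02913 / 0.26 = 24.65 ft/day.

25 ft/day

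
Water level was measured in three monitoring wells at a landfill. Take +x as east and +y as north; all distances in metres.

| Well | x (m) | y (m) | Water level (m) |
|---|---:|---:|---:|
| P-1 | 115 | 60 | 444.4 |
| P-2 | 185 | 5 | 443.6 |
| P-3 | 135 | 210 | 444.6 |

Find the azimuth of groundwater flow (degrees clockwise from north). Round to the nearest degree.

105°

Differences from P-1: to P-2 (Δx, Δy, Δh) = (70, -55, -0.8); to P-3 = (20, 150, +0.2).
Determinant of the coordinate differences = 70·150 − 20·(-55) = 11600.
∂h/∂x = [(-0.8)·150 − (+0.2)·(-55)] / 11600 = -0.009397
∂h/∂y = [70·(+0.2) − 20·(-0.8)] / 11600 = +0.002586
Flow direction (−∇h) has components (+0.009397 E, -0.002586 N).
Azimuth = atan2(E, N) = atan2(+0.009397, -0.002586) = 105.4° ≈ 105°.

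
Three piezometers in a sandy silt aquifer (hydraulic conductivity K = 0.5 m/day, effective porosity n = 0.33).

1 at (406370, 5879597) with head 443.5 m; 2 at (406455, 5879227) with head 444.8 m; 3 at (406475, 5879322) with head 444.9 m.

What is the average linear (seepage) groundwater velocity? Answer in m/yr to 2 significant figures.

5.8 m/yr

Three-point gradient (reference 1): Δ to 2 = (85, -370, +1.3), Δ to 3 = (105, -275, +1.4).
∂h/∂x = +0.01037, ∂h/∂y = -0.001131 (det = 15475).
|∇h| = √(0.01037² + -0.001131²) = 0.01043
Seepage velocity v = K·i/n = 0.5 × 0.01043 / 0.33 = 0.0158 m/day = 5.771 m/yr.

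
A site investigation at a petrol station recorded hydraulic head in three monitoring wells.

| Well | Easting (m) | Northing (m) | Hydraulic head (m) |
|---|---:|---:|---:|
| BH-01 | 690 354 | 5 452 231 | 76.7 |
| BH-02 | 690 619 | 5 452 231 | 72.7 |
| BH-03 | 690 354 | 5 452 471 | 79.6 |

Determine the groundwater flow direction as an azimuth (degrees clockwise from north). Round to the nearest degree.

∂h/∂x = (72.7 − 76.7) / (690619 − 690354) = -0.01509
∂h/∂y = (79.6 − 76.7) / (5452471 − 5452231) = +0.01208
Flow direction (−∇h) has components (+0.01509 E, -0.01208 N).
Azimuth = atan2(E, N) = atan2(+0.01509, -0.01208) = 128.7° ≈ 129°.

129°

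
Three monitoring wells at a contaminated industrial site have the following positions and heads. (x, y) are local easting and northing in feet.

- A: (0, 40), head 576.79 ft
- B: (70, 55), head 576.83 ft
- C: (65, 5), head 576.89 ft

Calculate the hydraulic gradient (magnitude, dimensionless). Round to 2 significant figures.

0.0015

Three-point gradient (reference A): Δ to B = (70, 15, +0.04), Δ to C = (65, -35, +0.10).
∂h/∂x = +0.0008467, ∂h/∂y = -0.001285 (det = -3425).
|∇h| = √(0.0008467² + -0.001285²) = 0.001539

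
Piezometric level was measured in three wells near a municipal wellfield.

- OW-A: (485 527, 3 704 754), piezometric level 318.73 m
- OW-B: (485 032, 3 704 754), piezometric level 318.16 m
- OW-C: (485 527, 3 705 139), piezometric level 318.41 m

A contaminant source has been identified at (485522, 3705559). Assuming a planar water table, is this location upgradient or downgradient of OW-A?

∂h/∂x = (318.16 − 318.73) / (485032 − 485527) = +0.001152
∂h/∂y = (318.41 − 318.73) / (3705139 − 3704754) = -0.0008312
Head at (485522, 3705559) = 318.73 + (+0.001152)·(-5) + (-0.0008312)·(805) = 318.06 m.
That is lower than the 318.73 m at OW-A, so the point is downgradient.

downgradient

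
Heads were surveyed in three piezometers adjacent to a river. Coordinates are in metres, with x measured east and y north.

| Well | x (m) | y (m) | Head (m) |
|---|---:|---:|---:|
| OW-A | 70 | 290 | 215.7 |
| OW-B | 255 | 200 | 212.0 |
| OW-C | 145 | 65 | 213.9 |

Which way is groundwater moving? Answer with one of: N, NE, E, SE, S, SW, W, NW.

Taking OW-A as reference: OW-B−OW-A = (185, -90, -3.7); OW-C−OW-A = (75, -225, -1.8).
Determinant of the coordinate differences = 185·(-225) − 75·(-90) = -34875.
∂h/∂x = [(-3.7)·(-225) − (-1.8)·(-90)] / -34875 = -0.01923
∂h/∂y = [185·(-1.8) − 75·(-3.7)] / -34875 = +0.001591
Flow = −∇h = (+0.01923 east, -0.001591 north), which points east.

E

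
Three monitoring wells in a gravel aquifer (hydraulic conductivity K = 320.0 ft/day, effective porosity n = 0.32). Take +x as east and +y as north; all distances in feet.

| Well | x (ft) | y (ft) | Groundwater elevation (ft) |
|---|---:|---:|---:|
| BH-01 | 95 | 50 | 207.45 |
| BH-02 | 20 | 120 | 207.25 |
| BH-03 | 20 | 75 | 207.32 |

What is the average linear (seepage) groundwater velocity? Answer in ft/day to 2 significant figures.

Taking BH-01 as reference: BH-02−BH-01 = (-75, 70, -0.20); BH-03−BH-01 = (-75, 25, -0.13).
Determinant of the coordinate differences = (-75)·25 − (-75)·70 = 3375.
∂h/∂x = [(-0.20)·25 − (-0.13)·70] / 3375 = +0.001215
∂h/∂y = [(-75)·(-0.13) − (-75)·(-0.20)] / 3375 = -0.001556
|∇h| = √(0.001215² + -0.001556²) = 0.001974
Seepage velocity v = K·i/n = 320.0 × 0.001974 / 0.32 = 1.974 ft/day.

2.0 ft/day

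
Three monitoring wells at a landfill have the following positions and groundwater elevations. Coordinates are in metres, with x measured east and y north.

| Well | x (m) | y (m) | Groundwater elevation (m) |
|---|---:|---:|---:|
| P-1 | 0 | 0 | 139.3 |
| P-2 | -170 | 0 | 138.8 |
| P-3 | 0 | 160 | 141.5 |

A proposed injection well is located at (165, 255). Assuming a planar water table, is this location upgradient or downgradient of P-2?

upgradient

∂h/∂x = (138.8 − 139.3) / (-170 − 0) = +0.002941
∂h/∂y = (141.5 − 139.3) / (160 − 0) = +0.01375
Head at (165, 255) = 139.3 + (+0.002941)·(165) + (+0.01375)·(255) = 143.29 m.
That is higher than the 138.8 m at P-2, so the point is upgradient.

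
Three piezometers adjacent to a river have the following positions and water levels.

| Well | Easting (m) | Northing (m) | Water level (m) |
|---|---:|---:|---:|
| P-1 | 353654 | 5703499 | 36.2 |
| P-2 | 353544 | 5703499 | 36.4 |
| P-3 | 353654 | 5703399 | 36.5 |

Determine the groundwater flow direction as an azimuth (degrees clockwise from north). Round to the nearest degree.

∂h/∂x = (36.4 − 36.2) / (353544 − 353654) = -0.001818
∂h/∂y = (36.5 − 36.2) / (5703399 − 5703499) = -0.003000
Flow direction (−∇h) has components (+0.001818 E, +0.003000 N).
Azimuth = atan2(E, N) = atan2(+0.001818, +0.003000) = 31.2° ≈ 031°.

031°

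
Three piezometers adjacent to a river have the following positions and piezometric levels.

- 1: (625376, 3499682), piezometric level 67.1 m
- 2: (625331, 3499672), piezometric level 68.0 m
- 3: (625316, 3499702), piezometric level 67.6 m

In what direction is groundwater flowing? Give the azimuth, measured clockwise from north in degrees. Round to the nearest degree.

036°

With h = a·x + b·y + c and 1 as origin, the differences give:
  (-45)·a + (-10)·b = +0.9
  (-60)·a + 20·b = +0.5
Eliminate b (×20 and ×(-10), subtract): -1500·a = 23.00 → a = ∂h/∂x = -0.01533
Back-substitute: b = ∂h/∂y = -0.02100.
Flow direction (−∇h) has components (+0.01533 E, +0.02100 N).
Azimuth = atan2(E, N) = atan2(+0.01533, +0.02100) = 36.1° ≈ 036°.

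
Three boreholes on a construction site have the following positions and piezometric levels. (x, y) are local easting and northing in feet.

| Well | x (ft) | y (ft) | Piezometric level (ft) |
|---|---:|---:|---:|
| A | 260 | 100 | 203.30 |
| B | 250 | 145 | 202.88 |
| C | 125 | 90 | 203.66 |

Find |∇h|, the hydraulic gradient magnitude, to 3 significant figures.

Differences from A: to B (Δx, Δy, Δh) = (-10, 45, -0.42); to C = (-135, -10, +0.36).
Solve a·Δx + b·Δy = Δh: det = (-10)·(-10) − (-135)·45 = 6175.
∂h/∂x = [(-0.42)·(-10) − (+0.36)·45] / 6175 = -0.001943
∂h/∂y = [(-10)·(+0.36) − (-135)·(-0.42)] / 6175 = -0.009765
|∇h| = √(-0.001943² + -0.009765²) = 0.009956

0.00996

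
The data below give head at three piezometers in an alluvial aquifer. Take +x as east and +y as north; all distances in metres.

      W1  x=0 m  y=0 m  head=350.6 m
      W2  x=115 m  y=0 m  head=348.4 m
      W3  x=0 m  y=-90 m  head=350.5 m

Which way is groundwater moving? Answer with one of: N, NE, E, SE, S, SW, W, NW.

E

∂h/∂x = (348.4 − 350.6) / (115 − 0) = -0.01913
∂h/∂y = (350.5 − 350.6) / (-90 − 0) = +0.001111
Flow = −∇h = (+0.01913 east, -0.001111 north), which points east.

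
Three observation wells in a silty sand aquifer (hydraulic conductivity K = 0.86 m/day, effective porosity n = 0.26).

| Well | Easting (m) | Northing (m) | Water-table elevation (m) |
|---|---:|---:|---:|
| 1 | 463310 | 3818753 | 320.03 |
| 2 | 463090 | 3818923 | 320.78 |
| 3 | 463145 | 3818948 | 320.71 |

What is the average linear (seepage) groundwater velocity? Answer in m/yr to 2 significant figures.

Taking 1 as reference: 2−1 = (-220, 170, +0.75); 3−1 = (-165, 195, +0.68).
Solve a·Δx + b·Δy = Δh: det = (-220)·195 − (-165)·170 = -14850.
∂h/∂x = [(+0.75)·195 − (+0.68)·170] / -14850 = -0.002064
∂h/∂y = [(-220)·(+0.68) − (-165)·(+0.75)] / -14850 = +0.001741
|∇h| = √(-0.002064² + 0.001741²) = 0.0027
Seepage velocity v = K·i/n = 0.86 × 0.0027 / 0.26 = 0.008931 m/day = 3.262 m/yr.

3.3 m/yr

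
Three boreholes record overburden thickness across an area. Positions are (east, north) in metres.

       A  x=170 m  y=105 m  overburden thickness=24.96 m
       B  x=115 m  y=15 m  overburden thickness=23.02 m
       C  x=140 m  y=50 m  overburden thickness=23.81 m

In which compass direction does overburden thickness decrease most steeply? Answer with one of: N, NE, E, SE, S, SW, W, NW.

SW

With d = a·x + b·y + c and A as origin, the differences give:
  (-55)·a + (-90)·b = -1.94
  (-30)·a + (-55)·b = -1.15
Eliminate b (×(-55) and ×(-90), subtract): 325·a = 3.200 → a = ∂d/∂x = +0.009846
Back-substitute: b = ∂d/∂y = +0.01554.
Steepest decrease is along −∇f = (-0.009846 E, -0.01554 N) → southwest.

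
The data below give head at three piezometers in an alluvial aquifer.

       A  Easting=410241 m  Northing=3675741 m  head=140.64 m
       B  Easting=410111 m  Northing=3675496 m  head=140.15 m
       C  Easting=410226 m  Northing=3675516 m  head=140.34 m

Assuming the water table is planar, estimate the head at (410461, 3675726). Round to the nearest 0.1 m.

140.9 m

Differences from A: to B (Δx, Δy, Δh) = (-130, -245, -0.49); to C = (-15, -225, -0.30).
Solve a·Δx + b·Δy = Δh: det = (-130)·(-225) − (-15)·(-245) = 25575.
∂h/∂x = [(-0.49)·(-225) − (-0.30)·(-245)] / 25575 = +0.001437
∂h/∂y = [(-130)·(-0.30) − (-15)·(-0.49)] / 25575 = +0.001238
h(410461, 3675726) = 140.64 + (+0.001437)·(220) + (+0.001238)·(-15) = 140.64 +0.316 -0.019 = 140.938 m.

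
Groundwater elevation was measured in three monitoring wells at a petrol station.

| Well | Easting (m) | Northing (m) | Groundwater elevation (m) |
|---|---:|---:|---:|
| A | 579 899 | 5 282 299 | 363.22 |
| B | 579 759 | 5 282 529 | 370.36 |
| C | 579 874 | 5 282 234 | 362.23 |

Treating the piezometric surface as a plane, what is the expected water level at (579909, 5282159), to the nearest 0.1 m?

Differences from A: to B (Δx, Δy, Δh) = (-140, 230, +7.14); to C = (-25, -65, -0.99).
Determinant of the coordinate differences = (-140)·(-65) − (-25)·230 = 14850.
∂h/∂x = [(+7.14)·(-65) − (-0.99)·230] / 14850 = -0.01592
∂h/∂y = [(-140)·(-0.99) − (-25)·(+7.14)] / 14850 = +0.02135
h(579909, 5282159) = 363.22 + (-0.01592)·(10) + (+0.02135)·(-140) = 363.22 -0.159 -2.989 = 360.071 m.

360.1 m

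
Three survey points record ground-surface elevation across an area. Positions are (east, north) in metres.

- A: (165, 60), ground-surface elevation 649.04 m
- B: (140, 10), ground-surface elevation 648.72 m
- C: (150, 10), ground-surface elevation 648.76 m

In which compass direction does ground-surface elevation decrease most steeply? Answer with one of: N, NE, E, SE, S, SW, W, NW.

Taking A as reference: B−A = (-25, -50, -0.32); C−A = (-15, -50, -0.28).
Solve a·Δx + b·Δy = Δz: det = (-25)·(-50) − (-15)·(-50) = 500.
∂z/∂x = [(-0.32)·(-50) − (-0.28)·(-50)] / 500 = +0.004000
∂z/∂y = [(-25)·(-0.28) − (-15)·(-0.32)] / 500 = +0.004400
Steepest decrease is along −∇f = (-0.004000 E, -0.004400 N) → southwest.

SW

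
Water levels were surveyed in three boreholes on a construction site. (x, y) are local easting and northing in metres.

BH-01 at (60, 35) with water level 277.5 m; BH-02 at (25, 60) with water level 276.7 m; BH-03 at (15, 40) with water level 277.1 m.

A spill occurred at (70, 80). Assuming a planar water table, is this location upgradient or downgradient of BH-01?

downgradient

Three-point gradient (reference BH-01): Δ to BH-02 = (-35, 25, -0.8), Δ to BH-03 = (-45, 5, -0.4).
∂h/∂x = +0.006316, ∂h/∂y = -0.02316 (det = 950).
Head at (70, 80) = 277.5 + (+0.006316)·(10) + (-0.02316)·(45) = 276.52 m.
That is lower than the 277.5 m at BH-01, so the point is downgradient.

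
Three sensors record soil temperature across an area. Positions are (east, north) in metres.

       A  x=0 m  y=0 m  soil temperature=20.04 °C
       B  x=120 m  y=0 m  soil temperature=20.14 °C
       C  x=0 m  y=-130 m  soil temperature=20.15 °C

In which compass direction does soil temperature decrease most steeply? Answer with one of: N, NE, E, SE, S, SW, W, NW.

∂T/∂x = (20.14 − 20.04) / (120 − 0) = +0.0008333
∂T/∂y = (20.15 − 20.04) / (-130 − 0) = -0.0008462
Steepest decrease is along −∇f = (-0.0008333 E, +0.0008462 N) → northwest.

NW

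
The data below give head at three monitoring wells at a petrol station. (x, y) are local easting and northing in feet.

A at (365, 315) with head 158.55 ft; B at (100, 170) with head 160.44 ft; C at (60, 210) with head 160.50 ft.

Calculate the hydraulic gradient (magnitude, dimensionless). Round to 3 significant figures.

0.00630

With h = a·x + b·y + c and A as origin, the differences give:
  (-265)·a + (-145)·b = +1.89
  (-305)·a + (-105)·b = +1.95
Eliminate b (×(-105) and ×(-145), subtract): -16400·a = 84.300 → a = ∂h/∂x = -0.005140
Back-substitute: b = ∂h/∂y = -0.003640.
|∇h| = √(-0.005140² + -0.003640²) = 0.006298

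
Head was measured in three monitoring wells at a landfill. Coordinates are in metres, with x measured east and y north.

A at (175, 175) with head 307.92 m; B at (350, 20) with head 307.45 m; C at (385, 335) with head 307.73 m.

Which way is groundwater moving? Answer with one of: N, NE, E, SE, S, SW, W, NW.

SE

Three-point gradient (reference A): Δ to B = (175, -155, -0.47), Δ to C = (210, 160, -0.19).
∂h/∂x = -0.001728, ∂h/∂y = +0.001081 (det = 60550).
Flow = −∇h = (+0.001728 east, -0.001081 north), which points southeast.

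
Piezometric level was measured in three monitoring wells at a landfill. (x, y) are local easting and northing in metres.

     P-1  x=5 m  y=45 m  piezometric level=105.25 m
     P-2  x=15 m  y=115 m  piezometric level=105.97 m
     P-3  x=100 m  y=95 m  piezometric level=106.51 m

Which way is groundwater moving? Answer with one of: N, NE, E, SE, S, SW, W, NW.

With h = a·x + b·y + c and P-1 as origin, the differences give:
  10·a + 70·b = +0.72
  95·a + 50·b = +1.26
Eliminate b (×50 and ×70, subtract): -6150·a = -52.200 → a = ∂h/∂x = +0.008488
Back-substitute: b = ∂h/∂y = +0.009073.
Flow = −∇h = (-0.008488 east, -0.009073 north), which points southwest.

SW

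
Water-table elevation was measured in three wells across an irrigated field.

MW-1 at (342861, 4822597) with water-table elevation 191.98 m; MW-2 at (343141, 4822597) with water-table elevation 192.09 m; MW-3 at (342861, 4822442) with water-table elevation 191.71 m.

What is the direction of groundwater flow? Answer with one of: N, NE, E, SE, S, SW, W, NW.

S

∂h/∂x = (192.09 − 191.98) / (343141 − 342861) = +0.0003929
∂h/∂y = (191.71 − 191.98) / (4822442 − 4822597) = +0.001742
Flow = −∇h = (-0.0003929 east, -0.001742 north), which points south.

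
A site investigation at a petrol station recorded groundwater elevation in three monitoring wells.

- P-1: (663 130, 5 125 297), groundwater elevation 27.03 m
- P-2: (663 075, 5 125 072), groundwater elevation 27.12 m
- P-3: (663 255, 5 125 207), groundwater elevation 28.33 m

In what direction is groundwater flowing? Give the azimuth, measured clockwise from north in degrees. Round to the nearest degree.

286°

Taking P-1 as reference: P-2−P-1 = (-55, -225, +0.09); P-3−P-1 = (125, -90, +1.30).
Determinant of the coordinate differences = (-55)·(-90) − 125·(-225) = 33075.
∂h/∂x = [(+0.09)·(-90) − (+1.30)·(-225)] / 33075 = +0.008599
∂h/∂y = [(-55)·(+1.30) − 125·(+0.09)] / 33075 = -0.002502
Flow direction (−∇h) has components (-0.008599 E, +0.002502 N).
Azimuth = atan2(E, N) = atan2(-0.008599, +0.002502) = 286.2° ≈ 286°.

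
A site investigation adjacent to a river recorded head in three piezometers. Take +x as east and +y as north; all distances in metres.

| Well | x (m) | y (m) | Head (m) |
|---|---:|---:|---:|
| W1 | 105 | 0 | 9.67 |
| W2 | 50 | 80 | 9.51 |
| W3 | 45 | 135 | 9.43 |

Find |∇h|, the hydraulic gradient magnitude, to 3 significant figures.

0.00165

Three-point gradient (reference W1): Δ to W2 = (-55, 80, -0.16), Δ to W3 = (-60, 135, -0.24).
∂h/∂x = +0.0009143, ∂h/∂y = -0.001371 (det = -2625).
|∇h| = √(0.0009143² + -0.001371²) = 0.001648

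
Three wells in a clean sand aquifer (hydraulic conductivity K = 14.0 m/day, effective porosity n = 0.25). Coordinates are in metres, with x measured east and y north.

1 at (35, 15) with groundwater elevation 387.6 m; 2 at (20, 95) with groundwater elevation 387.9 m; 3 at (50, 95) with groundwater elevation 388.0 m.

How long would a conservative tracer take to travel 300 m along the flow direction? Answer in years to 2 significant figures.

Differences from 1: to 2 (Δx, Δy, Δh) = (-15, 80, +0.3); to 3 = (15, 80, +0.4).
Determinant of the coordinate differences = (-15)·80 − 15·80 = -2400.
∂h/∂x = [(+0.3)·80 − (+0.4)·80] / -2400 = +0.003333
∂h/∂y = [(-15)·(+0.4) − 15·(+0.3)] / -2400 = +0.004375
|∇h| = √(0.003333² + 0.004375²) = 0.0055
Seepage velocity v = K·i/n = 14.0 × 0.0055 / 0.25 = 0.308 m/day.
t = 300 / 0.308 = 974 days = 2.67 years.

2.7 years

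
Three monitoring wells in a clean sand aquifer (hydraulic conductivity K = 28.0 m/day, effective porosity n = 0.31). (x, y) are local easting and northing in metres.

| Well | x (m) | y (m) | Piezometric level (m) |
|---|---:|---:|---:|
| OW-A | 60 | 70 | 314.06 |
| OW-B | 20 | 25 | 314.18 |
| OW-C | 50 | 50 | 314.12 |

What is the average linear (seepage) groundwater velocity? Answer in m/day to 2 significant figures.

Differences from OW-A: to OW-B (Δx, Δy, Δh) = (-40, -45, +0.12); to OW-C = (-10, -20, +0.06).
Determinant of the coordinate differences = (-40)·(-20) − (-10)·(-45) = 350.
∂h/∂x = [(+0.12)·(-20) − (+0.06)·(-45)] / 350 = +0.0008571
∂h/∂y = [(-40)·(+0.06) − (-10)·(+0.12)] / 350 = -0.003429
|∇h| = √(0.0008571² + -0.003429²) = 0.003534
Seepage velocity v = K·i/n = 28.0 × 0.003534 / 0.31 = 0.3192 m/day.

0.32 m/day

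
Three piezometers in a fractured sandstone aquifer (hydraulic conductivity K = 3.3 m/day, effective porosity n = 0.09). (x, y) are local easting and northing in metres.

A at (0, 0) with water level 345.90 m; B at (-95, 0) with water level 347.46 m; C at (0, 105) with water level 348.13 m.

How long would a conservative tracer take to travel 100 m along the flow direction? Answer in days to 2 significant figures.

∂h/∂x = (347.46 − 345.90) / (-95 − 0) = -0.01642
∂h/∂y = (348.13 − 345.90) / (105 − 0) = +0.02124
|∇h| = √(-0.01642² + 0.02124²) = 0.02685
Seepage velocity v = K·i/n = 3.3 × 0.02685 / 0.09 = 0.9845 m/day.
t = 100 / 0.9845 = 101.6 days.

100 days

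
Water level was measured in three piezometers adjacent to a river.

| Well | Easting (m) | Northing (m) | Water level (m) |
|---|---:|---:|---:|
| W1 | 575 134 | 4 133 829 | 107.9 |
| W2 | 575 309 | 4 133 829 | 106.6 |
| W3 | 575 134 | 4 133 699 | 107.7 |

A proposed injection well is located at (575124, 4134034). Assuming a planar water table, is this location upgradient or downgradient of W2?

upgradient

∂h/∂x = (106.6 − 107.9) / (575309 − 575134) = -0.007429
∂h/∂y = (107.7 − 107.9) / (4133699 − 4133829) = +0.001538
Head at (575124, 4134034) = 107.9 + (-0.007429)·(-10) + (+0.001538)·(205) = 108.29 m.
That is higher than the 106.6 m at W2, so the point is upgradient.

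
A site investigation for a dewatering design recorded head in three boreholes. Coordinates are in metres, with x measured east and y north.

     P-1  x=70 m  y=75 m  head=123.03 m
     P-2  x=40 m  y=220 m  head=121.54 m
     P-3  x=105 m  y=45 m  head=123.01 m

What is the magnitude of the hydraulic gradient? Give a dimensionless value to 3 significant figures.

Taking P-1 as reference: P-2−P-1 = (-30, 145, -1.49); P-3−P-1 = (35, -30, -0.02).
Solve a·Δx + b·Δy = Δh: det = (-30)·(-30) − 35·145 = -4175.
∂h/∂x = [(-1.49)·(-30) − (-0.02)·145] / -4175 = -0.01140
∂h/∂y = [(-30)·(-0.02) − 35·(-1.49)] / -4175 = -0.01263
|∇h| = √(-0.01140² + -0.01263²) = 0.01701

0.0170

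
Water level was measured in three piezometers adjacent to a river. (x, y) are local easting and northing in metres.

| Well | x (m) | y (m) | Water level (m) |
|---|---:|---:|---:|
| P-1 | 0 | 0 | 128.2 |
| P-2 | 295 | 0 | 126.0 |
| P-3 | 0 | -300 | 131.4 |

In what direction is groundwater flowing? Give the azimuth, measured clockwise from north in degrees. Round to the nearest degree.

∂h/∂x = (126.0 − 128.2) / (295 − 0) = -0.007458
∂h/∂y = (131.4 − 128.2) / (-300 − 0) = -0.01067
Flow direction (−∇h) has components (+0.007458 E, +0.01067 N).
Azimuth = atan2(E, N) = atan2(+0.007458, +0.01067) = 35.0° ≈ 035°.

035°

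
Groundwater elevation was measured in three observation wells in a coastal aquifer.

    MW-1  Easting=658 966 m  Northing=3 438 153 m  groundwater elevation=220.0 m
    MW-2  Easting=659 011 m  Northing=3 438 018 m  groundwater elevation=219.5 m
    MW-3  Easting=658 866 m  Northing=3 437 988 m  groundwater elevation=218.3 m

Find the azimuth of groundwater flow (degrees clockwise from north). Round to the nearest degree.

With h = a·x + b·y + c and MW-1 as origin, the differences give:
  45·a + (-135)·b = -0.5
  (-100)·a + (-165)·b = -1.7
Eliminate b (×(-165) and ×(-135), subtract): -20925·a = -147.00 → a = ∂h/∂x = +0.007025
Back-substitute: b = ∂h/∂y = +0.006045.
Flow direction (−∇h) has components (-0.007025 E, -0.006045 N).
Azimuth = atan2(E, N) = atan2(-0.007025, -0.006045) = 229.3° ≈ 229°.

229°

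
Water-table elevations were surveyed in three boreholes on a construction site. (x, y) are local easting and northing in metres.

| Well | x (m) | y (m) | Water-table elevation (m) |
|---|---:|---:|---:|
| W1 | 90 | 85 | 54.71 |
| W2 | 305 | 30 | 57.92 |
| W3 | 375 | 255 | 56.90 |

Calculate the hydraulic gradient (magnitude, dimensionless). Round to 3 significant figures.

Taking W1 as reference: W2−W1 = (215, -55, +3.21); W3−W1 = (285, 170, +2.19).
Determinant of the coordinate differences = 215·170 − 285·(-55) = 52225.
∂h/∂x = [(+3.21)·170 − (+2.19)·(-55)] / 52225 = +0.01276
∂h/∂y = [215·(+2.19) − 285·(+3.21)] / 52225 = -0.008502
|∇h| = √(0.01276² + -0.008502²) = 0.01533

0.0153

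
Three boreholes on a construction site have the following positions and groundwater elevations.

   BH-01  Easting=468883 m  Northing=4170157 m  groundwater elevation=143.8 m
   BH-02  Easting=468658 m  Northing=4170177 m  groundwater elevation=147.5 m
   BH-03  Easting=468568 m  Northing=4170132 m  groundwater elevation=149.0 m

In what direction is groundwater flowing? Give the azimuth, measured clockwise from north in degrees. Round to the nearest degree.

089°

With h = a·x + b·y + c and BH-01 as origin, the differences give:
  (-225)·a + 20·b = +3.7
  (-315)·a + (-25)·b = +5.2
Eliminate b (×(-25) and ×20, subtract): 11925·a = -196.50 → a = ∂h/∂x = -0.01648
Back-substitute: b = ∂h/∂y = -0.0003774.
Flow direction (−∇h) has components (+0.01648 E, +0.0003774 N).
Azimuth = atan2(E, N) = atan2(+0.01648, +0.0003774) = 88.7° ≈ 089°.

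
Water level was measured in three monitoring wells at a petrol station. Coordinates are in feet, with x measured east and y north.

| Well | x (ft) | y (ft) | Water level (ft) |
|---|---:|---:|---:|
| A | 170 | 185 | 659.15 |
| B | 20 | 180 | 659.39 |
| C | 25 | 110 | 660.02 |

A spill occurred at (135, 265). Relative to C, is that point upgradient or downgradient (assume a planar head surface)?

downgradient

With h = a·x + b·y + c and A as origin, the differences give:
  (-150)·a + (-5)·b = +0.24
  (-145)·a + (-75)·b = +0.87
Eliminate b (×(-75) and ×(-5), subtract): 10525·a = -13.650 → a = ∂h/∂x = -0.001297
Back-substitute: b = ∂h/∂y = -0.009093.
Head at (135, 265) = 659.15 + (-0.001297)·(-35) + (-0.009093)·(80) = 658.47 ft.
That is lower than the 660.02 ft at C, so the point is downgradient.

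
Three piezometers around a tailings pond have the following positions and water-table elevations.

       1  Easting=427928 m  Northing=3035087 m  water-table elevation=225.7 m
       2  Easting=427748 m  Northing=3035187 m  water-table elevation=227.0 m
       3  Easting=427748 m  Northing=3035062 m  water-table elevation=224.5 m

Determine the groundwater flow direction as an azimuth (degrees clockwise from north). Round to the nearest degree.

Differences from 1: to 2 (Δx, Δy, Δh) = (-180, 100, +1.3); to 3 = (-180, -25, -1.2).
Solve a·Δx + b·Δy = Δh: det = (-180)·(-25) − (-180)·100 = 22500.
∂h/∂x = [(+1.3)·(-25) − (-1.2)·100] / 22500 = +0.003889
∂h/∂y = [(-180)·(-1.2) − (-180)·(+1.3)] / 22500 = +0.02000
Flow direction (−∇h) has components (-0.003889 E, -0.02000 N).
Azimuth = atan2(E, N) = atan2(-0.003889, -0.02000) = 191.0° ≈ 191°.

191°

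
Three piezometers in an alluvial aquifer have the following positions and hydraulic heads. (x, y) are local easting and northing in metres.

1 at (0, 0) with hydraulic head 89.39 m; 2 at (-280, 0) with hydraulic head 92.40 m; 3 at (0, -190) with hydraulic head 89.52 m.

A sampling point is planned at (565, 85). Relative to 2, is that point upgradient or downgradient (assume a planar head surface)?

∂h/∂x = (92.40 − 89.39) / (-280 − 0) = -0.01075
∂h/∂y = (89.52 − 89.39) / (-190 − 0) = -0.0006842
Head at (565, 85) = 89.39 + (-0.01075)·(565) + (-0.0006842)·(85) = 83.26 m.
That is lower than the 92.40 m at 2, so the point is downgradient.

downgradient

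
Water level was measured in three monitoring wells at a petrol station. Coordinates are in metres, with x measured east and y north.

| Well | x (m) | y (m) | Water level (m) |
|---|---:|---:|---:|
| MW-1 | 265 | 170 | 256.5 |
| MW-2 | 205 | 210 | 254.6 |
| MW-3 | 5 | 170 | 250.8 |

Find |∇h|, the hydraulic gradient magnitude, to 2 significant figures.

Differences from MW-1: to MW-2 (Δx, Δy, Δh) = (-60, 40, -1.9); to MW-3 = (-260, 0, -5.7).
Solve a·Δx + b·Δy = Δh: det = (-60)·0 − (-260)·40 = 10400.
∂h/∂x = [(-1.9)·0 − (-5.7)·40] / 10400 = +0.02192
∂h/∂y = [(-60)·(-5.7) − (-260)·(-1.9)] / 10400 = -0.01462
|∇h| = √(0.02192² + -0.01462²) = 0.02635

0.026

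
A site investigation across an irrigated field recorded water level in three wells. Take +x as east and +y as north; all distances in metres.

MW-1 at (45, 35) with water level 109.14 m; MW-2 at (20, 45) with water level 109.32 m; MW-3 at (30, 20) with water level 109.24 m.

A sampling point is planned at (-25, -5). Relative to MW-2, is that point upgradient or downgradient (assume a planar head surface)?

Taking MW-1 as reference: MW-2−MW-1 = (-25, 10, +0.18); MW-3−MW-1 = (-15, -15, +0.10).
Determinant of the coordinate differences = (-25)·(-15) − (-15)·10 = 525.
∂h/∂x = [(+0.18)·(-15) − (+0.10)·10] / 525 = -0.007048
∂h/∂y = [(-25)·(+0.10) − (-15)·(+0.18)] / 525 = +0.0003810
Head at (-25, -5) = 109.14 + (-0.007048)·(-70) + (+0.0003810)·(-40) = 109.62 m.
That is higher than the 109.32 m at MW-2, so the point is upgradient.

upgradient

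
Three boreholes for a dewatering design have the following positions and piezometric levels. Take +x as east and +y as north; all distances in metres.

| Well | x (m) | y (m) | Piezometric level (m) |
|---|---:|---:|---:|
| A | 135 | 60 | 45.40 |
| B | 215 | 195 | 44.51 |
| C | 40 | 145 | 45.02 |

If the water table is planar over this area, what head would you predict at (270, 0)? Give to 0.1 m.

45.6 m

Differences from A: to B (Δx, Δy, Δh) = (80, 135, -0.89); to C = (-95, 85, -0.38).
Determinant of the coordinate differences = 80·85 − (-95)·135 = 19625.
∂h/∂x = [(-0.89)·85 − (-0.38)·135] / 19625 = -0.001241
∂h/∂y = [80·(-0.38) − (-95)·(-0.89)] / 19625 = -0.005857
h(270, 0) = 45.40 + (-0.001241)·(135) + (-0.005857)·(-60) = 45.40 -0.168 +0.351 = 45.584 m.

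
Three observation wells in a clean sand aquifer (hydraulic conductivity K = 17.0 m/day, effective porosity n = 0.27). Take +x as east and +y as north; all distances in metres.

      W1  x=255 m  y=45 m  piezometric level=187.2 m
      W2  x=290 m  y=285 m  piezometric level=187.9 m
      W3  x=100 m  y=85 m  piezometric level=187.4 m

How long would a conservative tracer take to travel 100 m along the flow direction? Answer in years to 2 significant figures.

Differences from W1: to W2 (Δx, Δy, Δh) = (35, 240, +0.7); to W3 = (-155, 40, +0.2).
Determinant of the coordinate differences = 35·40 − (-155)·240 = 38600.
∂h/∂x = [(+0.7)·40 − (+0.2)·240] / 38600 = -0.0005181
∂h/∂y = [35·(+0.2) − (-155)·(+0.7)] / 38600 = +0.002992
|∇h| = √(-0.0005181² + 0.002992²) = 0.003037
Seepage velocity v = K·i/n = 17.0 × 0.003037 / 0.27 = 0.1912 m/day.
t = 100 / 0.1912 = 523 days = 1.43 years.

1.4 years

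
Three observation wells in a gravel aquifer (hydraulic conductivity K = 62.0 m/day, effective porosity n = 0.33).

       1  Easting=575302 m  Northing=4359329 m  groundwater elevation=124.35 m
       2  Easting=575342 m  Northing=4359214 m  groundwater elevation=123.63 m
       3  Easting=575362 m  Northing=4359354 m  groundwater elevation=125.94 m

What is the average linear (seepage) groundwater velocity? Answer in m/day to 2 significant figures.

4.7 m/day

Three-point gradient (reference 1): Δ to 2 = (40, -115, -0.72), Δ to 3 = (60, 25, +1.59).
∂h/∂x = +0.02087, ∂h/∂y = +0.01352 (det = 7900).
|∇h| = √(0.02087² + 0.01352²) = 0.02487
Seepage velocity v = K·i/n = 62.0 × 0.02487 / 0.33 = 4.673 m/day.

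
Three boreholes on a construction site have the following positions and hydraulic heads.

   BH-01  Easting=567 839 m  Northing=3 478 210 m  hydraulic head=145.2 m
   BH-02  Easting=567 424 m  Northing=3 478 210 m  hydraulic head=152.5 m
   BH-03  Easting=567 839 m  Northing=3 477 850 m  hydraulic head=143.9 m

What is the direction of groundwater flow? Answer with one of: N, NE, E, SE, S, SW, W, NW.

E

∂h/∂x = (152.5 − 145.2) / (567424 − 567839) = -0.01759
∂h/∂y = (143.9 − 145.2) / (3477850 − 3478210) = +0.003611
Flow = −∇h = (+0.01759 east, -0.003611 north), which points east.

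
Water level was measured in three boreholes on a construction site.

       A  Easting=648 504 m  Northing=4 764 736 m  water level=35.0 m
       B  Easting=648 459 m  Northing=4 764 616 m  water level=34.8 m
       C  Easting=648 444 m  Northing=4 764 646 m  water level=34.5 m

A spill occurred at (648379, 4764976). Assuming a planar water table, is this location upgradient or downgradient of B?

Three-point gradient (reference A): Δ to B = (-45, -120, -0.2), Δ to C = (-60, -90, -0.5).
∂h/∂x = +0.01333, ∂h/∂y = -0.003333 (det = -3150).
Head at (648379, 4764976) = 35.0 + (+0.01333)·(-125) + (-0.003333)·(240) = 32.53 m.
That is lower than the 34.8 m at B, so the point is downgradient.

downgradient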